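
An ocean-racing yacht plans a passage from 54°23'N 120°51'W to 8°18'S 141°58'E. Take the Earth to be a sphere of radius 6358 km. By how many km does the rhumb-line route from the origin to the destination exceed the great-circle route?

Great circle: cos σ = sin φ₁ sin φ₂ + cos φ₁ cos φ₂ cos Δλ,  σ = 1.7614 rad → d_gc = 11198.7 km
Rhumb line: Δψ = -1.2810, q = Δφ/Δψ = 0.8541, d_rh = R√(Δφ²+q²Δλ²) = 11541.8 km
Excess = 11541.8 − 11198.7 = 343.1 ≈ 343 km

343 km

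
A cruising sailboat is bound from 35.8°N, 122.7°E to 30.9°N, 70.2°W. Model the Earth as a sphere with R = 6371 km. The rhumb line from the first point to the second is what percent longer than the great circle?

Great circle: σ = 1.9584 rad → d_gc = Rσ = 12477.0 km
Rhumb: Δφ = -0.0855, Δλ = +2.9164, Δψ = -0.1024, q = Δφ/Δψ = 0.8349 → d_rh = R√(Δφ²+q²Δλ²) = 15521.7 km
Excess = (15521.7 − 12477.0) / 12477.0 = 3044.7 / 12477.0 = 24.40% ≈ 24.4%

24.4%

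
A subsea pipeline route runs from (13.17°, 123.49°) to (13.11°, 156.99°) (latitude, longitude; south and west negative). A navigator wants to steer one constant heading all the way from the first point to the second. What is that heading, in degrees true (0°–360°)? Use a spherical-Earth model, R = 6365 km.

Meridional parts: M(φ₁)=+0.2319, M(φ₂)=+0.2308 → ΔM = -0.0011;  Δλ = +0.5847 rad
tan C = Δλ / ΔM = -543.7147 → C = 90.11°

90.1°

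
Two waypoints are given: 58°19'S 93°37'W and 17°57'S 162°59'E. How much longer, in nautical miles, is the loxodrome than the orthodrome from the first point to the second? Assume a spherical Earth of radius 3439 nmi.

344 nmi

Great circle: cos σ = sin φ₁ sin φ₂ + cos φ₁ cos φ₂ cos Δλ,  σ = 1.4238 rad → d_gc = 4896.47 nmi
Rhumb line: Δψ = +0.9411, q = Δφ/Δψ = 0.7486, d_rh = R√(Δφ²+q²Δλ²) = 5239.98 nmi
Excess = 5239.98 − 4896.47 = 343.51 ≈ 344 nmi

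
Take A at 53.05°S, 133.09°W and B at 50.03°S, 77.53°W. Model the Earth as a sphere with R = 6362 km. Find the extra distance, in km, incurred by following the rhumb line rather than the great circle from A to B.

95 km

Great circle: cos σ = sin φ₁ sin φ₂ + cos φ₁ cos φ₂ cos Δλ,  σ = 0.5902 rad → d_gc = 3754.7 km
Rhumb line: Δψ = +0.0848, q = Δφ/Δψ = 0.6217, d_rh = R√(Δφ²+q²Δλ²) = 3849.9 km
Excess = 3849.9 − 3754.7 = 95.2 ≈ 95 km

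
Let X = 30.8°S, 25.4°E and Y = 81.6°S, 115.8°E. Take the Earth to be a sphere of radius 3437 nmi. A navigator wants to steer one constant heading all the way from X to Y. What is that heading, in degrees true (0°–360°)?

Meridional parts: M(φ₁)=-0.5655, M(φ₂)=-2.6113 → ΔM = -2.0459;  Δλ = +1.5778 rad
tan C = Δλ / ΔM = -0.7712 → C = 142.36°

142.4°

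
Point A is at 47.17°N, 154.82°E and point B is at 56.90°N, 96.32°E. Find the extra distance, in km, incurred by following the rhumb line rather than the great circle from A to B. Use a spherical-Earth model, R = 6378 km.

115 km

Great circle: cos σ = sin φ₁ sin φ₂ + cos φ₁ cos φ₂ cos Δλ,  σ = 0.6295 rad → d_gc = 4014.7 km
Rhumb line: Δψ = +0.2775, q = Δφ/Δψ = 0.6120, d_rh = R√(Δφ²+q²Δλ²) = 4129.9 km
Excess = 4129.9 − 4014.7 = 115.2 ≈ 115 km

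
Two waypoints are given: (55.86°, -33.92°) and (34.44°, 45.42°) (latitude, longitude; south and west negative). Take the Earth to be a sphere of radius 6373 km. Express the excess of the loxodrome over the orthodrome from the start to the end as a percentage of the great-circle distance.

4.6%

Great circle: σ = 0.9840 rad → d_gc = Rσ = 6271.0 km
Rhumb: Δφ = -0.3738, Δλ = +1.3847, Δψ = -0.5397, q = Δφ/Δψ = 0.6926 → d_rh = R√(Δφ²+q²Δλ²) = 6560.5 km
Excess = (6560.5 − 6271.0) / 6271.0 = 289.5 / 6271.0 = 4.62% ≈ 4.6%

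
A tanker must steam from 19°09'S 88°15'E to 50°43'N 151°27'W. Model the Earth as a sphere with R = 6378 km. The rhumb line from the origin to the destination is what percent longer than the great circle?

3.3%

Great circle: σ = 2.1600 rad → d_gc = Rσ = 13776.3 km
Rhumb: Δφ = +1.2194, Δλ = +2.0996, Δψ = +1.3709, q = Δφ/Δψ = 0.8895 → d_rh = R√(Δφ²+q²Δλ²) = 14225.6 km
Excess = (14225.6 − 13776.3) / 13776.3 = 449.3 / 13776.3 = 3.26% ≈ 3.3%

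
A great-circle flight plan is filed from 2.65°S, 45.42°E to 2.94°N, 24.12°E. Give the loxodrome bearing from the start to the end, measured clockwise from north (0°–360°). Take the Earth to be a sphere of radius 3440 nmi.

284.7°

Δψ = ln[tan(π/4+φ₂/2)/tan(π/4+φ₁/2)] = +0.0976
Δλ = -0.3718 rad (taken the short way round)
course = atan2(Δλ, Δψ) = 284.71°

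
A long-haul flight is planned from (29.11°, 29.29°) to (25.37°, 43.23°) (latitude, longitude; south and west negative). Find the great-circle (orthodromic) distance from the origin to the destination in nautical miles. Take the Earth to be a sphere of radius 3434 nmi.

775 nmi

cos σ = sin φ₁ sin φ₂ + cos φ₁ cos φ₂ cos Δλ
      = sin(29.11°)sin(25.37°) + cos(29.11°)cos(25.37°)cos(13.94°) = 0.9746
σ = 12.936° → d = Rσ = 3434·0.22578 = 775 nmi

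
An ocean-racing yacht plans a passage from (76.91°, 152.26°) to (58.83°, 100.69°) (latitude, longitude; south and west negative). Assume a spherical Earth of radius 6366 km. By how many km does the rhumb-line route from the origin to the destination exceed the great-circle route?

81 km

Great circle: cos σ = sin φ₁ sin φ₂ + cos φ₁ cos φ₂ cos Δλ,  σ = 0.4364 rad → d_gc = 2778.4 km
Rhumb line: Δψ = -0.8883, q = Δφ/Δψ = 0.3552, d_rh = R√(Δφ²+q²Δλ²) = 2859.7 km
Excess = 2859.7 − 2778.4 = 81.3 ≈ 81 km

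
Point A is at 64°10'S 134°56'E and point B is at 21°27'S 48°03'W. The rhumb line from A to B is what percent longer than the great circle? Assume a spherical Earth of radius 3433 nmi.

36.2%

Great circle: σ = 1.6467 rad → d_gc = Rσ = 5653.3 nmi
Rhumb: Δφ = +0.7455, Δλ = +3.0895, Δψ = +1.0891, q = Δφ/Δψ = 0.6845 → d_rh = R√(Δφ²+q²Δλ²) = 7698.3 nmi
Excess = (7698.3 − 5653.3) / 5653.3 = 2045.0 / 5653.3 = 36.17% ≈ 36.2%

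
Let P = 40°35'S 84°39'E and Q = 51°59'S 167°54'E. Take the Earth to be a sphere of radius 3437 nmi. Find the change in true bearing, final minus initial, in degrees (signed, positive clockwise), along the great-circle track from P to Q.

Initial bearing θ₁ = atan2(sin Δλ cos φ₂, cos φ₁ sin φ₂ − sin φ₁ cos φ₂ cos Δλ) = 132.03°
Final bearing θ₂ = (initial bearing from the destination back to the start) + 180° = 66.35°
Δθ = θ₂ − θ₁ = -65.7°

-65.7°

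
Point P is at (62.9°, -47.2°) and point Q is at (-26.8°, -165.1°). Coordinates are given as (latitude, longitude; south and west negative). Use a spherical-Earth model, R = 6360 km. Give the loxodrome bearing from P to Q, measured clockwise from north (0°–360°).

227.2°

Meridional parts: M(φ₁)=+1.4230, M(φ₂)=-0.4858 → ΔM = -1.9088;  Δλ = -2.0577 rad
tan C = Δλ / ΔM = +1.0781 → C = 227.15°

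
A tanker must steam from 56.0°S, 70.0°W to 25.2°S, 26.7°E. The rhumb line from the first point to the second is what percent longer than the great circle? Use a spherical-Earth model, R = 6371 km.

6.4%

Great circle: σ = 1.2724 rad → d_gc = Rσ = 8106.7 km
Rhumb: Δφ = +0.5376, Δλ = +1.6877, Δψ = +0.7303, q = Δφ/Δψ = 0.7361 → d_rh = R√(Δφ²+q²Δλ²) = 8623.8 km
Excess = (8623.8 − 8106.7) / 8106.7 = 517.1 / 8106.7 = 6.38% ≈ 6.4%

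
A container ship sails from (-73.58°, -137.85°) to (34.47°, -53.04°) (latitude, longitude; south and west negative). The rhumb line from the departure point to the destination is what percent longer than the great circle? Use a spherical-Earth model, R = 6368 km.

Great circle: σ = 2.1198 rad → d_gc = Rσ = 13498.7 km
Rhumb: Δφ = +1.8858, Δλ = +1.4802, Δψ = +2.5776, q = Δφ/Δψ = 0.7316 → d_rh = R√(Δφ²+q²Δλ²) = 13848.3 km
Excess = (13848.3 − 13498.7) / 13498.7 = 349.6 / 13498.7 = 2.59% ≈ 2.6%

2.6%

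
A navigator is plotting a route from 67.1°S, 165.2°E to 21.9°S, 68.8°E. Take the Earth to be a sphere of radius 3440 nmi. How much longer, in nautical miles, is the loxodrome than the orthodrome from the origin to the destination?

318 nmi

Great circle: cos σ = sin φ₁ sin φ₂ + cos φ₁ cos φ₂ cos Δλ,  σ = 1.2626 rad → d_gc = 4343.3 nmi
Rhumb line: Δψ = +1.2049, q = Δφ/Δψ = 0.6547, d_rh = R√(Δφ²+q²Δλ²) = 4660.9 nmi
Excess = 4660.9 − 4343.3 = 317.6 ≈ 318 nmi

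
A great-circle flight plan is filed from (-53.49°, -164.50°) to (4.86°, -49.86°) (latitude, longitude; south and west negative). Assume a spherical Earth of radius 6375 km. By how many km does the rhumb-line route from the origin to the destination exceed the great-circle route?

611 km

Great circle: cos σ = sin φ₁ sin φ₂ + cos φ₁ cos φ₂ cos Δλ,  σ = 1.8915 rad → d_gc = 12058.4 km
Rhumb line: Δψ = +1.1941, q = Δφ/Δψ = 0.8529, d_rh = R√(Δφ²+q²Δλ²) = 12669.0 km
Excess = 12669.0 − 12058.4 = 610.6 ≈ 611 km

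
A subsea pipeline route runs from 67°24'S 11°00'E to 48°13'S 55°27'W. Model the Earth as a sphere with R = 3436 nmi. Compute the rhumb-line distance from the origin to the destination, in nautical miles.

2361 nmi

Δψ = ln[tan(π/4+φ₂/2)/tan(π/4+φ₁/2)] = +0.6472;  Δφ = +0.3348 rad,  Δλ = -1.1598 rad
q = Δφ/Δψ = 0.5173
d = R·√(Δφ² + q²Δλ²) = 3436·0.68707 = 2361 nmi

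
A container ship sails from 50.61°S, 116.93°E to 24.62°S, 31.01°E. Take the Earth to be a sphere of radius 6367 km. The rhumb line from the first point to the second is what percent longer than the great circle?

Great circle: σ = 1.1993 rad → d_gc = Rσ = 7635.9 km
Rhumb: Δφ = +0.4536, Δλ = -1.4996, Δψ = +0.5838, q = Δφ/Δψ = 0.7770 → d_rh = R√(Δφ²+q²Δλ²) = 7961.2 km
Excess = (7961.2 − 7635.9) / 7635.9 = 325.3 / 7635.9 = 4.26% ≈ 4.3%

4.3%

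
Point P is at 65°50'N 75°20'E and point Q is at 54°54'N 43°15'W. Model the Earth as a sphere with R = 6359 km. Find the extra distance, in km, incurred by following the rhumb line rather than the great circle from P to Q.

Great circle: cos σ = sin φ₁ sin φ₂ + cos φ₁ cos φ₂ cos Δλ,  σ = 0.8843 rad → d_gc = 5623.4 km
Rhumb line: Δψ = -0.3902, q = Δφ/Δψ = 0.4890, d_rh = R√(Δφ²+q²Δλ²) = 6549.3 km
Excess = 6549.3 − 5623.4 = 925.9 ≈ 926 km

926 km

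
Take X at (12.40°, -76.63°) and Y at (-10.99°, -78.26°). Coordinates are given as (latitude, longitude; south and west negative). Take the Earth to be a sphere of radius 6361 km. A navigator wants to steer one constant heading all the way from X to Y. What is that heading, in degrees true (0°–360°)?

184.0°

Δψ = ln[tan(π/4+φ₂/2)/tan(π/4+φ₁/2)] = -0.4111
Δλ = -0.0284 rad (taken the short way round)
course = atan2(Δλ, Δψ) = 183.96°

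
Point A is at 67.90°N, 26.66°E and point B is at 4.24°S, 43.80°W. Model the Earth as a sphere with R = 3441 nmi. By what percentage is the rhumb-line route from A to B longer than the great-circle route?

2.5%

Great circle: σ = 1.5138 rad → d_gc = Rσ = 5208.9 nmi
Rhumb: Δφ = -1.2591, Δλ = -1.2298, Δψ = -1.7074, q = Δφ/Δψ = 0.7374 → d_rh = R√(Δφ²+q²Δλ²) = 5339.3 nmi
Excess = (5339.3 − 5208.9) / 5208.9 = 130.4 / 5208.9 = 2.50% ≈ 2.5%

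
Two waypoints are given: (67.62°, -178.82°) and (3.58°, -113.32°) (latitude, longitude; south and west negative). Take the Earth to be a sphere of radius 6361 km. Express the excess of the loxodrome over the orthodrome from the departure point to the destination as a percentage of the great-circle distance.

Great circle: σ = 1.3538 rad → d_gc = Rσ = 8611.3 km
Rhumb: Δφ = -1.1177, Δλ = +1.1432, Δψ = -1.5579, q = Δφ/Δψ = 0.7175 → d_rh = R√(Δφ²+q²Δλ²) = 8818.7 km
Excess = (8818.7 − 8611.3) / 8611.3 = 207.4 / 8611.3 = 2.41% ≈ 2.4%

2.4%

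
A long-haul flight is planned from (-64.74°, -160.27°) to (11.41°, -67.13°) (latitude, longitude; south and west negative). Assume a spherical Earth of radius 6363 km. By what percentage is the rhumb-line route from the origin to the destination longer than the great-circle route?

Great circle: σ = 1.7740 rad → d_gc = Rσ = 11288.1 km
Rhumb: Δφ = +1.3291, Δλ = +1.6256, Δψ = +1.6962, q = Δφ/Δψ = 0.7835 → d_rh = R√(Δφ²+q²Δλ²) = 11713.4 km
Excess = (11713.4 − 11288.1) / 11288.1 = 425.3 / 11288.1 = 3.77% ≈ 3.8%

3.8%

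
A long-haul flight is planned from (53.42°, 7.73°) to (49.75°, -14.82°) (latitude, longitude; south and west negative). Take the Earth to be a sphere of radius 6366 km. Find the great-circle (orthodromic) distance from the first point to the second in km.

Haversine: a = sin²(Δφ/2)+cos φ₁ cos φ₂ sin²(Δλ/2) = 0.01574;  σ = 2·atan2(√a,√(1−a))
σ = 14.417° → d = Rσ = 6366·0.25162 = 1602 km

1602 km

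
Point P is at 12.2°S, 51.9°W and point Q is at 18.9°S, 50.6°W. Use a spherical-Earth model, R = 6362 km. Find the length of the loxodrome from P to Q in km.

757 km

Δψ = ln[tan(π/4+φ₂/2)/tan(π/4+φ₁/2)] = -0.1215;  Δφ = -0.1169 rad,  Δλ = +0.0227 rad
q = Δφ/Δψ = 0.9628
d = R·√(Δφ² + q²Δλ²) = 6362·0.11896 = 757 km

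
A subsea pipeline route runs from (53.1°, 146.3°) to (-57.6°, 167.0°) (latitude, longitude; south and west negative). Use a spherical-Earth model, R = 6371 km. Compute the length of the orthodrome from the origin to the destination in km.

12451 km

Haversine: a = sin²(Δφ/2)+cos φ₁ cos φ₂ sin²(Δλ/2) = 0.68712;  σ = 2·atan2(√a,√(1−a))
σ = 111.978° → d = Rσ = 6371·1.95438 = 12451 km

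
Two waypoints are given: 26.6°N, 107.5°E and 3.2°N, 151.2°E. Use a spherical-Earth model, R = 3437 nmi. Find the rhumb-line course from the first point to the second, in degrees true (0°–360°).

119.2°

Δψ = ln[tan(π/4+φ₂/2)/tan(π/4+φ₁/2)] = -0.4260
Δλ = +0.7627 rad (taken the short way round)
course = atan2(Δλ, Δψ) = 119.19°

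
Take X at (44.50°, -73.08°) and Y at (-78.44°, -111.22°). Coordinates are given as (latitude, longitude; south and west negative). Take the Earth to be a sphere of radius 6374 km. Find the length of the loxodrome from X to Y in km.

13977 km

Δψ = ln[tan(π/4+φ₂/2)/tan(π/4+φ₁/2)] = -3.1595;  Δφ = -2.1457 rad,  Δλ = -0.6657 rad
q = Δφ/Δψ = 0.6791
d = R·√(Δφ² + q²Δλ²) = 6374·2.19281 = 13977 km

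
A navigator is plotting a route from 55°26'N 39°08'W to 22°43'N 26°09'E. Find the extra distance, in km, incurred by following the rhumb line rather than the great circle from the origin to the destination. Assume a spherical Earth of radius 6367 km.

158 km

Great circle: cos σ = sin φ₁ sin φ₂ + cos φ₁ cos φ₂ cos Δλ,  σ = 1.0041 rad → d_gc = 6393.22709 km
Rhumb line: Δψ = -0.7602, q = Δφ/Δψ = 0.7511, d_rh = R√(Δφ²+q²Δλ²) = 6550.72714 km
Excess = 6550.72714 − 6393.22709 = 157.50005 ≈ 158 km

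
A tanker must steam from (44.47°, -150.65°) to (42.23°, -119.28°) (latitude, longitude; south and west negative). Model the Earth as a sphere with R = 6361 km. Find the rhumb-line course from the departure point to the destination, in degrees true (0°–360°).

95.6°

Meridional parts: M(φ₁)=+0.8684, M(φ₂)=+0.8146 → ΔM = -0.0538;  Δλ = +0.5475 rad
tan C = Δλ / ΔM = -10.1819 → C = 95.61°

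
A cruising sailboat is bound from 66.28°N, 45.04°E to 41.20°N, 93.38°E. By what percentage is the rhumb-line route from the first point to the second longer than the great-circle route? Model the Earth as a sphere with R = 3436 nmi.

2.0%

Great circle: σ = 0.6364 rad → d_gc = Rσ = 2186.7 nmi
Rhumb: Δφ = -0.4377, Δλ = +0.8437, Δψ = -0.7701, q = Δφ/Δψ = 0.5684 → d_rh = R√(Δφ²+q²Δλ²) = 2230.9 nmi
Excess = (2230.9 − 2186.7) / 2186.7 = 44.2 / 2186.7 = 2.02% ≈ 2.0%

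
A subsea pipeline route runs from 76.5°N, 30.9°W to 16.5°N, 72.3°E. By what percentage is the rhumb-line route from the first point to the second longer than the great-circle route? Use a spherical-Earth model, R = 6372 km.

9.0%

Great circle: σ = 1.3438 rad → d_gc = Rσ = 8562.7 km
Rhumb: Δφ = -1.0472, Δλ = +1.8012, Δψ = -1.8420, q = Δφ/Δψ = 0.5685 → d_rh = R√(Δφ²+q²Δλ²) = 9332.7 km
Excess = (9332.7 − 8562.7) / 8562.7 = 770.0 / 8562.7 = 8.99% ≈ 9.0%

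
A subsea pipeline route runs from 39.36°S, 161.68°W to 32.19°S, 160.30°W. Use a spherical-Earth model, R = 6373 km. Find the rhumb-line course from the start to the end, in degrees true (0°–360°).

Δψ = ln[tan(π/4+φ₂/2)/tan(π/4+φ₁/2)] = +0.1544
Δλ = +0.0241 rad (taken the short way round)
course = atan2(Δλ, Δψ) = 8.86°

8.9°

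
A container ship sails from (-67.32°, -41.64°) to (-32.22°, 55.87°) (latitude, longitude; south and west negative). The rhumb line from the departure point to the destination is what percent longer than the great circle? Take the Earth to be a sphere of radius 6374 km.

Great circle: σ = 1.1048 rad → d_gc = Rσ = 7042.0 km
Rhumb: Δφ = +0.6126, Δλ = +1.7019, Δψ = +1.0121, q = Δφ/Δψ = 0.6053 → d_rh = R√(Δφ²+q²Δλ²) = 7639.1 km
Excess = (7639.1 − 7042.0) / 7042.0 = 597.1 / 7042.0 = 8.48% ≈ 8.5%

8.5%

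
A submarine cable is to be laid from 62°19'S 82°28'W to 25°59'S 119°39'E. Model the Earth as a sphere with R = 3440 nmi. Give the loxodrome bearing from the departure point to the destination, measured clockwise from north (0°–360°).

Δψ = ln[tan(π/4+φ₂/2)/tan(π/4+φ₁/2)] = +0.9309
Δλ = -2.7556 rad (taken the short way round)
course = atan2(Δλ, Δψ) = 288.67°

288.7°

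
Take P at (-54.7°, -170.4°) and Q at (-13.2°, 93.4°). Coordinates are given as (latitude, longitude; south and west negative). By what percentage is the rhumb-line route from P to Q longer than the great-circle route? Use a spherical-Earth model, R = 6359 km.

5.0%

Great circle: σ = 1.4449 rad → d_gc = Rσ = 9187.8 km
Rhumb: Δφ = +0.7243, Δλ = -1.6790, Δψ = +0.9127, q = Δφ/Δψ = 0.7936 → d_rh = R√(Δφ²+q²Δλ²) = 9644.1 km
Excess = (9644.1 − 9187.8) / 9187.8 = 456.3 / 9187.8 = 4.97% ≈ 5.0%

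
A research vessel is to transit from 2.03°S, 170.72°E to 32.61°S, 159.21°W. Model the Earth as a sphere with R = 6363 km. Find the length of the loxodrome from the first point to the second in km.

4627 km

Rhumb course C = atan2(Δλ, Δψ) with Δψ = ln[tan(π/4+φ₂/2)/tan(π/4+φ₁/2)] = -0.5672, Δλ = +0.5248 → C = 137.22°
d = R·|Δφ| / |cos C| = 6363·0.53372 / 0.73399 = 4627 km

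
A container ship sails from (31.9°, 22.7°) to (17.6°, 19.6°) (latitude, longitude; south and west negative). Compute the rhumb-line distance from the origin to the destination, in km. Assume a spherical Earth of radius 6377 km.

1622 km

Δψ = ln[tan(π/4+φ₂/2)/tan(π/4+φ₁/2)] = -0.2759;  Δφ = -0.2496 rad,  Δλ = -0.0541 rad
q = Δφ/Δψ = 0.9048
d = R·√(Δφ² + q²Δλ²) = 6377·0.25434 = 1622 km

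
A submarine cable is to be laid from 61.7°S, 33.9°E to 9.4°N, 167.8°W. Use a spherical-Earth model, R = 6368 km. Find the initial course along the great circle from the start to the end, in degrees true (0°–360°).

153.4°

θ = atan2( sin Δλ·cos φ₂ ,  cos φ₁ sin φ₂ − sin φ₁ cos φ₂ cos Δλ )
  = atan2(+0.3648, -0.7297) = 153.44°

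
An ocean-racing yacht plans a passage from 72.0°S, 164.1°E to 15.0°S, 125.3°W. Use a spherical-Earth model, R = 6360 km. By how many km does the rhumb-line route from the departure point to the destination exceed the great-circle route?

280 km

Great circle: cos σ = sin φ₁ sin φ₂ + cos φ₁ cos φ₂ cos Δλ,  σ = 1.2182 rad → d_gc = 7748.0 km
Rhumb line: Δψ = +1.5779, q = Δφ/Δψ = 0.6305, d_rh = R√(Δφ²+q²Δλ²) = 8027.9 km
Excess = 8027.9 − 7748.0 = 279.9 ≈ 280 km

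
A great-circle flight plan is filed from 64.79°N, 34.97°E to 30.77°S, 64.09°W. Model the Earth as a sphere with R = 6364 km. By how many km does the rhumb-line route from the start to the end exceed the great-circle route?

369 km

Great circle: cos σ = sin φ₁ sin φ₂ + cos φ₁ cos φ₂ cos Δλ,  σ = 2.1182 rad → d_gc = 13480.4 km
Rhumb line: Δψ = -2.0627, q = Δφ/Δψ = 0.8086, d_rh = R√(Δφ²+q²Δλ²) = 13849.5 km
Excess = 13849.5 − 13480.4 = 369.1 ≈ 369 km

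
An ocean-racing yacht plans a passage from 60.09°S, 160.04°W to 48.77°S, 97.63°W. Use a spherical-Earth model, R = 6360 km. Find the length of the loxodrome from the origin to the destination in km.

Δψ = ln[tan(π/4+φ₂/2)/tan(π/4+φ₁/2)] = +0.3424;  Δφ = +0.1976 rad,  Δλ = +1.0893 rad
q = Δφ/Δψ = 0.5770
d = R·√(Δφ² + q²Δλ²) = 6360·0.65884 = 4190 km

4190 km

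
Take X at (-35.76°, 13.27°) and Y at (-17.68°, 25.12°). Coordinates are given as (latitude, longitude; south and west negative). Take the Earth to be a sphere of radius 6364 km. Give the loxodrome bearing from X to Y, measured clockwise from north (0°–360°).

30.2°

Meridional parts: M(φ₁)=-0.6691, M(φ₂)=-0.3136 → ΔM = +0.3555;  Δλ = +0.2068 rad
tan C = Δλ / ΔM = +0.5818 → C = 30.19°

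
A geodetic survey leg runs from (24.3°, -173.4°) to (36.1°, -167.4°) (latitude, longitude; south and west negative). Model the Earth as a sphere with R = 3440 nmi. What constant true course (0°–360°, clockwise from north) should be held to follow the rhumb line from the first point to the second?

Δψ = ln[tan(π/4+φ₂/2)/tan(π/4+φ₁/2)] = +0.2390
Δλ = +0.1047 rad (taken the short way round)
course = atan2(Δλ, Δψ) = 23.66°

23.7°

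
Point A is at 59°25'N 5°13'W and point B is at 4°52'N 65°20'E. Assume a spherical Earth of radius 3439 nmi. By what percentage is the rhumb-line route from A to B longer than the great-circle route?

Great circle: σ = 1.3265 rad → d_gc = Rσ = 4561.9 nmi
Rhumb: Δφ = -0.9521, Δλ = +1.2313, Δψ = -1.2117, q = Δφ/Δψ = 0.7857 → d_rh = R√(Δφ²+q²Δλ²) = 4668.0 nmi
Excess = (4668.0 − 4561.9) / 4561.9 = 106.1 / 4561.9 = 2.33% ≈ 2.3%

2.3%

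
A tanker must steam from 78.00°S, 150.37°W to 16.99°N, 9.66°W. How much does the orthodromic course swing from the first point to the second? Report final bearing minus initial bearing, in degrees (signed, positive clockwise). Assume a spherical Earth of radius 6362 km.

Initial bearing θ₁ = atan2(sin Δλ cos φ₂, cos φ₁ sin φ₂ − sin φ₁ cos φ₂ cos Δλ) = 137.60°
Final bearing θ₂ = (initial bearing from the destination back to the start) + 180° = 8.43°
Δθ = θ₂ − θ₁ = -129.2°

-129.2°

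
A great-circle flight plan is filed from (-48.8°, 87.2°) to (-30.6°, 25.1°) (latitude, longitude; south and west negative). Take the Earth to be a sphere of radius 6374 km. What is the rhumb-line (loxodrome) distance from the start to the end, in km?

Rhumb course C = atan2(Δλ, Δψ) with Δψ = ln[tan(π/4+φ₂/2)/tan(π/4+φ₁/2)] = +0.4171, Δλ = -1.0838 → C = 291.05°
d = R·|Δφ| / |cos C| = 6374·0.31765 / 0.35913 = 5638 km

5638 km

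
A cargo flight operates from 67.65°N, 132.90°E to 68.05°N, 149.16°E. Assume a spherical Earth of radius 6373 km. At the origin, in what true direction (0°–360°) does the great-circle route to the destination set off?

78.8°

θ = atan2( sin Δλ·cos φ₂ ,  cos φ₁ sin φ₂ − sin φ₁ cos φ₂ cos Δλ )
  = atan2(+0.1047, +0.0208) = 78.75°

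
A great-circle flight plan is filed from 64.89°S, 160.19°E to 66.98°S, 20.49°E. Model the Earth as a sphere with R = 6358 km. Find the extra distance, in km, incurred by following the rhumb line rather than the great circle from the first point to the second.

Great circle: cos σ = sin φ₁ sin φ₂ + cos φ₁ cos φ₂ cos Δλ,  σ = 0.7858 rad → d_gc = 4996.1 km
Rhumb line: Δψ = -0.0895, q = Δφ/Δψ = 0.4075, d_rh = R√(Δφ²+q²Δλ²) = 6321.8 km
Excess = 6321.8 − 4996.1 = 1325.7 ≈ 1326 km

1326 km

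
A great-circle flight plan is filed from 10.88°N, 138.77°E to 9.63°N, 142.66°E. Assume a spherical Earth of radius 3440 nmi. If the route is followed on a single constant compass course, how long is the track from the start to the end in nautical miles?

Rhumb course C = atan2(Δλ, Δψ) with Δψ = ln[tan(π/4+φ₂/2)/tan(π/4+φ₁/2)] = -0.0222, Δλ = +0.0679 → C = 108.08°
d = R·|Δφ| / |cos C| = 3440·0.02182 / 0.31043 = 242 nmi

242 nmi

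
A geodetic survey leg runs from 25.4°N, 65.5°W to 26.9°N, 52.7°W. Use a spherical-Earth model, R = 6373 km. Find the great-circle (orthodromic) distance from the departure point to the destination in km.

1288 km

cos σ = sin φ₁ sin φ₂ + cos φ₁ cos φ₂ cos Δλ
      = sin(25.40°)sin(26.90°) + cos(25.40°)cos(26.90°)cos(12.80°) = 0.9796
σ = 11.582° → d = Rσ = 6373·0.20215 = 1288 km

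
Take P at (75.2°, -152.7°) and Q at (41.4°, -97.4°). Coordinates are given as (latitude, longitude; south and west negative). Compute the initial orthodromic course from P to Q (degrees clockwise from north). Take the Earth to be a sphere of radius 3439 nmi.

111.6°

N = sin Δλ·cos φ₂ = +0.6167;  D = cos φ₁ sin φ₂ − sin φ₁ cos φ₂ cos Δλ = -0.2439
initial course = atan2(N, D) = 111.58°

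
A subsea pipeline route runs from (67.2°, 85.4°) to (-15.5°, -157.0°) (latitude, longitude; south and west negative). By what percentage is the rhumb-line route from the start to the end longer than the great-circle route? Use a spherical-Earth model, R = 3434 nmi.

6.8%

Great circle: σ = 2.0035 rad → d_gc = Rσ = 6880.2 nmi
Rhumb: Δφ = -1.4434, Δλ = +2.0525, Δψ = -1.8752, q = Δφ/Δψ = 0.7697 → d_rh = R√(Δφ²+q²Δλ²) = 7348.6 nmi
Excess = (7348.6 − 6880.2) / 6880.2 = 468.4 / 6880.2 = 6.81% ≈ 6.8%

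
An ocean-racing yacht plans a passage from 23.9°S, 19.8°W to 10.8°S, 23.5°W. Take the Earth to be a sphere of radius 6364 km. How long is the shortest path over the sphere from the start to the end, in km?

cos σ = sin φ₁ sin φ₂ + cos φ₁ cos φ₂ cos Δλ
      = sin(-23.90°)sin(-10.80°) + cos(-23.90°)cos(-10.80°)cos(-3.70°) = 0.9721
σ = 13.565° → d = Rσ = 6364·0.23676 = 1507 km

1507 km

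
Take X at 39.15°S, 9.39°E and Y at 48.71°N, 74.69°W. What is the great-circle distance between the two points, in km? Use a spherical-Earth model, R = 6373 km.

12784 km

cos σ = sin φ₁ sin φ₂ + cos φ₁ cos φ₂ cos Δλ
      = sin(-39.15°)sin(48.71°) + cos(-39.15°)cos(48.71°)cos(-84.08°) = -0.4216
σ = 114.936° → d = Rσ = 6373·2.00601 = 12784 km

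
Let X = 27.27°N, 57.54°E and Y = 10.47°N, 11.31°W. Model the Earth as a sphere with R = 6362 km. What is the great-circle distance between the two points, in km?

Haversine: a = sin²(Δφ/2)+cos φ₁ cos φ₂ sin²(Δλ/2) = 0.30068;  σ = 2·atan2(√a,√(1−a))
σ = 66.507° → d = Rσ = 6362·1.16077 = 7385 km

7385 km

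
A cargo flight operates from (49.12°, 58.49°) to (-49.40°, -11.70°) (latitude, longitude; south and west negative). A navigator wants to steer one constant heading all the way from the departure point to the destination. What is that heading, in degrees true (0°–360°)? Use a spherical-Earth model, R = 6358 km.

Meridional parts: M(φ₁)=+0.9870, M(φ₂)=-0.9945 → ΔM = -1.9815;  Δλ = -1.2250 rad
tan C = Δλ / ΔM = +0.6182 → C = 211.73°

211.7°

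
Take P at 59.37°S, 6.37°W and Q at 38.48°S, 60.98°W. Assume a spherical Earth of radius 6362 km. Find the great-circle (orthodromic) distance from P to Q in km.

Haversine: a = sin²(Δφ/2)+cos φ₁ cos φ₂ sin²(Δλ/2) = 0.11680;  σ = 2·atan2(√a,√(1−a))
σ = 39.967° → d = Rσ = 6362·0.69756 = 4438 km

4438 km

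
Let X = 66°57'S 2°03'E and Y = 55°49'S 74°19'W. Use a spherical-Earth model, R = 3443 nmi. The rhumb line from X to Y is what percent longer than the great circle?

Great circle: σ = 0.6214 rad → d_gc = Rσ = 2139.6 nmi
Rhumb: Δφ = +0.1943, Δλ = -1.3328, Δψ = +0.4108, q = Δφ/Δψ = 0.4731 → d_rh = R√(Δφ²+q²Δλ²) = 2271.7 nmi
Excess = (2271.7 − 2139.6) / 2139.6 = 132.1 / 2139.6 = 6.17% ≈ 6.2%

6.2%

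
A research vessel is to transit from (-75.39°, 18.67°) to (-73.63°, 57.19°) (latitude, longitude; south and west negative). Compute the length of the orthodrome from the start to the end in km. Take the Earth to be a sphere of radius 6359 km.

cos σ = sin φ₁ sin φ₂ + cos φ₁ cos φ₂ cos Δλ
      = sin(-75.39°)sin(-73.63°) + cos(-75.39°)cos(-73.63°)cos(38.52°) = 0.9841
σ = 10.244° → d = Rσ = 6359·0.17880 = 1137 km

1137 km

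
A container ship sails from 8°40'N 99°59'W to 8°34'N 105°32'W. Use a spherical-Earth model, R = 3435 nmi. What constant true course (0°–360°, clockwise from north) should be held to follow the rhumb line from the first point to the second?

Δψ = ln[tan(π/4+φ₂/2)/tan(π/4+φ₁/2)] = -0.0018
Δλ = -0.0969 rad (taken the short way round)
course = atan2(Δλ, Δψ) = 268.96°

269.0°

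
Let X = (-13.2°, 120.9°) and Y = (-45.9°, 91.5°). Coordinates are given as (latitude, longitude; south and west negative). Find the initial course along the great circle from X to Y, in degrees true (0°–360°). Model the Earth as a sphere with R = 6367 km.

N = sin Δλ·cos φ₂ = -0.3416;  D = cos φ₁ sin φ₂ − sin φ₁ cos φ₂ cos Δλ = -0.5607
initial course = atan2(N, D) = 211.35°

211.4°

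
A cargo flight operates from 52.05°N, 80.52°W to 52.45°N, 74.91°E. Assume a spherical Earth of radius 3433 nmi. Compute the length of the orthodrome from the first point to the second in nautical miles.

4403 nmi

Haversine: a = sin²(Δφ/2)+cos φ₁ cos φ₂ sin²(Δλ/2) = 0.35784;  σ = 2·atan2(√a,√(1−a))
σ = 73.482° → d = Rσ = 3433·1.28250 = 4403 nmi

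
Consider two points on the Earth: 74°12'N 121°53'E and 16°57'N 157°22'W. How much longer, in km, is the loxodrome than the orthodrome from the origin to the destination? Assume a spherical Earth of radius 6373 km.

Great circle: cos σ = sin φ₁ sin φ₂ + cos φ₁ cos φ₂ cos Δλ,  σ = 1.2425 rad → d_gc = 7918.7 km
Rhumb line: Δψ = -1.6748, q = Δφ/Δψ = 0.5966, d_rh = R√(Δφ²+q²Δλ²) = 8322.7 km
Excess = 8322.7 − 7918.7 = 404.0 ≈ 404 km

404 km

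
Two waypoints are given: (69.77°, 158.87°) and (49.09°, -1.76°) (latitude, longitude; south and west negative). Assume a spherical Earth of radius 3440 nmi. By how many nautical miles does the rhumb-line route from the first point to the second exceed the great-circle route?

Great circle: cos σ = sin φ₁ sin φ₂ + cos φ₁ cos φ₂ cos Δλ,  σ = 1.0524 rad → d_gc = 3620.3 nmi
Rhumb line: Δψ = -0.7375, q = Δφ/Δψ = 0.4894, d_rh = R√(Δφ²+q²Δλ²) = 4880.2 nmi
Excess = 4880.2 − 3620.3 = 1259.9 ≈ 1260 nmi

1260 nmi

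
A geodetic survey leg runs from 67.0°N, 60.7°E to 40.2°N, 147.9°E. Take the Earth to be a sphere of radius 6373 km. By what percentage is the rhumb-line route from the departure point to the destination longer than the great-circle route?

7.1%

Great circle: σ = 0.9163 rad → d_gc = Rσ = 5839.9 km
Rhumb: Δφ = -0.4677, Δλ = +1.5219, Δψ = -0.8249, q = Δφ/Δψ = 0.5671 → d_rh = R√(Δφ²+q²Δλ²) = 6256.0 km
Excess = (6256.0 − 5839.9) / 5839.9 = 416.1 / 5839.9 = 7.13% ≈ 7.1%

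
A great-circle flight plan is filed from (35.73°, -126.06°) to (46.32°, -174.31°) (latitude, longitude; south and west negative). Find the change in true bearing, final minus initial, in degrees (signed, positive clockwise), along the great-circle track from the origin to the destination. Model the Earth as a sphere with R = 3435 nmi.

-32.9°

Initial bearing θ₁ = atan2(sin Δλ cos φ₂, cos φ₁ sin φ₂ − sin φ₁ cos φ₂ cos Δλ) = 301.72°
Final bearing θ₂ = (initial bearing from the destination back to the start) + 180° = 268.83°
Δθ = θ₂ − θ₁ = -32.9°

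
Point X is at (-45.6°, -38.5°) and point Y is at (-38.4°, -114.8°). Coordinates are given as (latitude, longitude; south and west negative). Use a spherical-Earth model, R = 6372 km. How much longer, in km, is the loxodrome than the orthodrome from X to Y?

Great circle: cos σ = sin φ₁ sin φ₂ + cos φ₁ cos φ₂ cos Δλ,  σ = 0.9598 rad → d_gc = 6116.1 km
Rhumb line: Δψ = +0.1694, q = Δφ/Δψ = 0.7419, d_rh = R√(Δφ²+q²Δλ²) = 6345.8 km
Excess = 6345.8 − 6116.1 = 229.7 ≈ 230 km

230 km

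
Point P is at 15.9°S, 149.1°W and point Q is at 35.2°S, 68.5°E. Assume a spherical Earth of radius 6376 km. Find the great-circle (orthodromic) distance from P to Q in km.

cos σ = sin φ₁ sin φ₂ + cos φ₁ cos φ₂ cos Δλ
      = sin(-15.90°)sin(-35.20°) + cos(-15.90°)cos(-35.20°)cos(-142.40°) = -0.4647
σ = 117.693° → d = Rσ = 6376·2.05412 = 13097 km

13097 km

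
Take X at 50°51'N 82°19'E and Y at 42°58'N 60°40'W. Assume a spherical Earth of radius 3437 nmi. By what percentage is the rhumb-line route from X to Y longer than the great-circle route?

21.0%

Great circle: σ = 1.4104 rad → d_gc = Rσ = 4847.7 nmi
Rhumb: Δφ = -0.1376, Δλ = -2.4955, Δψ = -0.2019, q = Δφ/Δψ = 0.6814 → d_rh = R√(Δφ²+q²Δλ²) = 5863.5 nmi
Excess = (5863.5 − 4847.7) / 4847.7 = 1015.8 / 4847.7 = 20.954% ≈ 21.0%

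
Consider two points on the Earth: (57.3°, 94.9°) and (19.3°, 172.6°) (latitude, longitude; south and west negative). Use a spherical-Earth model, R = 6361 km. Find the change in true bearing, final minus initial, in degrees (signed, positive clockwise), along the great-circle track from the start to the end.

+55.7°

Initial bearing θ₁ = atan2(sin Δλ cos φ₂, cos φ₁ sin φ₂ − sin φ₁ cos φ₂ cos Δλ) = 89.42°
Final bearing θ₂ = (initial bearing from the destination back to the start) + 180° = 145.08°
Δθ = θ₂ − θ₁ = +55.7°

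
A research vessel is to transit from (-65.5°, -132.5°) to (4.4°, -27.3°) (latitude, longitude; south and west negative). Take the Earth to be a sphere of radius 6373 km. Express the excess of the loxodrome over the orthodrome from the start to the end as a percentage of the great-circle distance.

Great circle: σ = 1.7500 rad → d_gc = Rσ = 11152.6 km
Rhumb: Δφ = +1.2200, Δλ = +1.8361, Δψ = +1.6042, q = Δφ/Δψ = 0.7605 → d_rh = R√(Δφ²+q²Δλ²) = 11817.0 km
Excess = (11817.0 − 11152.6) / 11152.6 = 664.4 / 11152.6 = 5.96% ≈ 6.0%

6.0%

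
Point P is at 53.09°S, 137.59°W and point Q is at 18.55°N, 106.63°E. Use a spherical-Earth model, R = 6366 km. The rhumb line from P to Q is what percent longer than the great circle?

Great circle: σ = 2.0967 rad → d_gc = Rσ = 13347.6 km
Rhumb: Δφ = +1.2504, Δλ = -2.0207, Δψ = +1.4270, q = Δφ/Δψ = 0.8762 → d_rh = R√(Δφ²+q²Δλ²) = 13798.7 km
Excess = (13798.7 − 13347.6) / 13347.6 = 451.1 / 13347.6 = 3.38% ≈ 3.4%

3.4%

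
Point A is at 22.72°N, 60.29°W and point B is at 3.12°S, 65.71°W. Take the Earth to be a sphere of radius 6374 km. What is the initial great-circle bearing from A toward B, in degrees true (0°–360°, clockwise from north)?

N = sin Δλ·cos φ₂ = -0.0943;  D = cos φ₁ sin φ₂ − sin φ₁ cos φ₂ cos Δλ = -0.4341
initial course = atan2(N, D) = 192.26°

192.3°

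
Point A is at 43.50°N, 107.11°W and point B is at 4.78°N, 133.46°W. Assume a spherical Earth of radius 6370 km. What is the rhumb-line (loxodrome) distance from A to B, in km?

Δψ = ln[tan(π/4+φ₂/2)/tan(π/4+φ₁/2)] = -0.7613;  Δφ = -0.6758 rad,  Δλ = -0.4599 rad
q = Δφ/Δψ = 0.8877
d = R·√(Δφ² + q²Δλ²) = 6370·0.78953 = 5029 km

5029 km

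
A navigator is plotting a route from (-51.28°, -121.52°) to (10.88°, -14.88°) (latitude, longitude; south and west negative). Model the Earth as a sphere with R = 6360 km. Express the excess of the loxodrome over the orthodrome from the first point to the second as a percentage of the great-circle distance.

3.2%

Great circle: σ = 1.8999 rad → d_gc = Rσ = 12083.2 km
Rhumb: Δφ = +1.0849, Δλ = +1.8612, Δψ = +1.2370, q = Δφ/Δψ = 0.8771 → d_rh = R√(Δφ²+q²Δλ²) = 12465.9 km
Excess = (12465.9 − 12083.2) / 12083.2 = 382.7 / 12083.2 = 3.17% ≈ 3.2%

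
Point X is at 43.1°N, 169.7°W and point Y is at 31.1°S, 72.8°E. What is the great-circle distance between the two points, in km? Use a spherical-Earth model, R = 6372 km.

Haversine: a = sin²(Δφ/2)+cos φ₁ cos φ₂ sin²(Δλ/2) = 0.82081;  σ = 2·atan2(√a,√(1−a))
σ = 129.913° → d = Rσ = 6372·2.26741 = 14448 km

14448 km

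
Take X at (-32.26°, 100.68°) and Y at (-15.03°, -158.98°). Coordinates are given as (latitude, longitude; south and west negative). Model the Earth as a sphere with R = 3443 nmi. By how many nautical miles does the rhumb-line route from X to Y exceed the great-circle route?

155 nmi

Great circle: cos σ = sin φ₁ sin φ₂ + cos φ₁ cos φ₂ cos Δλ,  σ = 1.5790 rad → d_gc = 5436.4 nmi
Rhumb line: Δψ = +0.3300, q = Δφ/Δψ = 0.9113, d_rh = R√(Δφ²+q²Δλ²) = 5591.2 nmi
Excess = 5591.2 − 5436.4 = 154.8 ≈ 155 nmi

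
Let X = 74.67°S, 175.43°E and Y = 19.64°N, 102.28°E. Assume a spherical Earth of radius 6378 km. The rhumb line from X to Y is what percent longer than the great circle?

Great circle: σ = 1.8255 rad → d_gc = Rσ = 11643.1 km
Rhumb: Δφ = +1.6460, Δλ = -1.2767, Δψ = +2.3553, q = Δφ/Δψ = 0.6989 → d_rh = R√(Δφ²+q²Δλ²) = 11941.5 km
Excess = (11941.5 − 11643.1) / 11643.1 = 298.4 / 11643.1 = 2.56% ≈ 2.6%

2.6%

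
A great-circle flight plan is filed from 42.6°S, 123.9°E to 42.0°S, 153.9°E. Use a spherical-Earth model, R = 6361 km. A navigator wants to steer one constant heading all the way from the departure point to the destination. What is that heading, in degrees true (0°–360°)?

88.5°

Meridional parts: M(φ₁)=-0.8233, M(φ₂)=-0.8092 → ΔM = +0.0142;  Δλ = +0.5236 rad
tan C = Δλ / ΔM = +36.9811 → C = 88.45°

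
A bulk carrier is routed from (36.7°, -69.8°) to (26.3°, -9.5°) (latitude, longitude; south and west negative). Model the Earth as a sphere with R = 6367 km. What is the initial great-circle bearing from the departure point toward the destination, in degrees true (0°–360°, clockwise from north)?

83.4°

N = sin Δλ·cos φ₂ = +0.7787;  D = cos φ₁ sin φ₂ − sin φ₁ cos φ₂ cos Δλ = +0.0898
initial course = atan2(N, D) = 83.42°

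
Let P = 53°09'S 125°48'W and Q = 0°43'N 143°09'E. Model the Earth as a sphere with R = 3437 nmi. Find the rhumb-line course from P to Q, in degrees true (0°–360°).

Δψ = ln[tan(π/4+φ₂/2)/tan(π/4+φ₁/2)] = +1.1117
Δλ = -1.5891 rad (taken the short way round)
course = atan2(Δλ, Δψ) = 304.98°

305.0°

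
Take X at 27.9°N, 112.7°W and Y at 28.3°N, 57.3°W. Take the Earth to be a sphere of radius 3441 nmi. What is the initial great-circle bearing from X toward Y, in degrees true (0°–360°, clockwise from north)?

N = sin Δλ·cos φ₂ = +0.7248;  D = cos φ₁ sin φ₂ − sin φ₁ cos φ₂ cos Δλ = +0.1850
initial course = atan2(N, D) = 75.68°

75.7°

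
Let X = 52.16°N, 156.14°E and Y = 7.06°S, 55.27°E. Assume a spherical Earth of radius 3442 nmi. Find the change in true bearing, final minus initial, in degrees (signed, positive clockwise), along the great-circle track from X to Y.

-56.2°

At departure: θ₁ = atan2(sin Δλ cos φ₂, cos φ₁ sin φ₂ − sin φ₁ cos φ₂ cos Δλ) = 274.25°
At arrival: θ₂ = atan2(sin Δλ cos φ₁, −cos φ₂ sin φ₁ + sin φ₂ cos φ₁ cos Δλ) = 218.06°
Δθ = θ₂ − θ₁ = -56.2°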